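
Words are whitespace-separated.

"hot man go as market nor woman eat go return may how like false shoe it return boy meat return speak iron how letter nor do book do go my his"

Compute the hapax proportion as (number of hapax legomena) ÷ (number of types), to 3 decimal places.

0.792

Frequencies: go:3, return:3, nor:2, how:2, do:2, hot:1, man:1, as:1, market:1, woman:1, eat:1, may:1, like:1, false:1, shoe:1, it:1, boy:1, meat:1, speak:1, iron:1, … (4 more, each freq 1)
Hapax count = 19; type count = 24.
Ratio = 19 / 24 = 0.792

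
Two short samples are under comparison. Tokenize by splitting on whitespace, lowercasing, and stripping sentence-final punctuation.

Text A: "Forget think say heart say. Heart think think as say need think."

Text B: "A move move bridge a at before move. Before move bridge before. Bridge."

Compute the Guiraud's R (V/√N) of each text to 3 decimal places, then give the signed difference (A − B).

A: V=6, N=12, R=1.732
B: V=5, N=13, R=1.387
Difference = 1.732 − 1.387 = 0.345

0.345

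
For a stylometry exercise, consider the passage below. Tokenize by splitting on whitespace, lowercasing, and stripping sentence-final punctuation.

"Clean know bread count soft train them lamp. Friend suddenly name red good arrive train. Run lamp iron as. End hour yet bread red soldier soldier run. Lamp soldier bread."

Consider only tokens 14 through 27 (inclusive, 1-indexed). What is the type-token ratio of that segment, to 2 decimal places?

Segment tokens 14–27: arrive, train, run, lamp, iron, as, end, hour, yet, bread, red, soldier, soldier, run
Segment N = 14, segment V = 12.
TTR = 12 / 14 = 0.86

0.86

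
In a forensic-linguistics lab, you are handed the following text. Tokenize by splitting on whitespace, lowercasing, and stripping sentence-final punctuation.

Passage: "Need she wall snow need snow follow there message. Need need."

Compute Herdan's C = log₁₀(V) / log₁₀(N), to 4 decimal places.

N = 11, V = 7.
log₁₀(V) = 0.845098, log₁₀(N) = 1.041393
C = 0.845098 / 1.041393 = 0.8115

0.8115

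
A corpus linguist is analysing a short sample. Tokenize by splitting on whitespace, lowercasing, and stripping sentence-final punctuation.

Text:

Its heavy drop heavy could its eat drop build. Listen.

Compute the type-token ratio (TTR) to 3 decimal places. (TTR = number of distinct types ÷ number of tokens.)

N = 10 tokens, V = 7 types.
TTR = V / N = 7 / 10 = 0.700

0.700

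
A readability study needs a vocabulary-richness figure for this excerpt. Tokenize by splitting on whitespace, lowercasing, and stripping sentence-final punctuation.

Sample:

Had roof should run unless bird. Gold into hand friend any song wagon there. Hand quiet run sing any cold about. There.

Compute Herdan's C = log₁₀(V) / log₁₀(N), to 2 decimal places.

N = 22, V = 18.
log₁₀(V) = 1.255273, log₁₀(N) = 1.342423
C = 1.255273 / 1.342423 = 0.94

0.94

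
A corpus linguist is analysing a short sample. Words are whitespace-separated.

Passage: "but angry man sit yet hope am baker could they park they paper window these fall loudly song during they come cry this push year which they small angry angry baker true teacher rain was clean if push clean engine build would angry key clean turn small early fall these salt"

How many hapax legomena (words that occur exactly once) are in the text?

30

Frequencies: angry:4, they:4, clean:3, baker:2, these:2, fall:2, push:2, small:2, but:1, man:1, sit:1, yet:1, hope:1, am:1, could:1, park:1, paper:1, window:1, loudly:1, song:1, … (18 more, each freq 1)
Hapax (freq=1): am, build, but, come, could, cry, during, early, engine, hope, if, key, loudly, man, paper, park, rain, salt, sit, song, teacher, this, true, turn, was, which, window, would, year, yet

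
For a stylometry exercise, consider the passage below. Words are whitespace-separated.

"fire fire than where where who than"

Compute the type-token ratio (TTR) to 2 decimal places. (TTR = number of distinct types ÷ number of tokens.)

N = 7 tokens, V = 4 types.
TTR = V / N = 4 / 7 = 0.57

0.57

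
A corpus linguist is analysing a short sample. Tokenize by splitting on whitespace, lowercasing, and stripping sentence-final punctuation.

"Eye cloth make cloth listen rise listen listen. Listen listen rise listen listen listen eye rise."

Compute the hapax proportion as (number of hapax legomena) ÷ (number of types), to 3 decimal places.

0.200

Frequencies: listen:8, rise:3, eye:2, cloth:2, make:1
Hapax count = 1; type count = 5.
Ratio = 1 / 5 = 0.200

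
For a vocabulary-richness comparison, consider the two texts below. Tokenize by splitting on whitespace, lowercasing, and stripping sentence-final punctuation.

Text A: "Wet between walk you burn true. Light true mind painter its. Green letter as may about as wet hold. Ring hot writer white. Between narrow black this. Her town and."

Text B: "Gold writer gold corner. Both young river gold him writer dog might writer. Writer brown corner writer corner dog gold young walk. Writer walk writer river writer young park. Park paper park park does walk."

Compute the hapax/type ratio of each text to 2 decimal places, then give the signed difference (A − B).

A: hapax=22, V=26, ratio=0.85
B: hapax=6, V=14, ratio=0.43
Difference = 0.85 − 0.43 = 0.42

0.42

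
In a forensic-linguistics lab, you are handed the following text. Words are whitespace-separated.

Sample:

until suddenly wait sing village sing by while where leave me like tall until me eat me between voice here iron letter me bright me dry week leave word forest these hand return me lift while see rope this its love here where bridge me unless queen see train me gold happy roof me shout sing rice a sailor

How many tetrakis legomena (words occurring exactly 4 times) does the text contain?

Frequencies: me:9, sing:3, until:2, while:2, where:2, leave:2, here:2, see:2, suddenly:1, wait:1, village:1, by:1, like:1, tall:1, eat:1, between:1, voice:1, iron:1, letter:1, bright:1, … (23 more, each freq 1)
Words with frequency 4: (none)

0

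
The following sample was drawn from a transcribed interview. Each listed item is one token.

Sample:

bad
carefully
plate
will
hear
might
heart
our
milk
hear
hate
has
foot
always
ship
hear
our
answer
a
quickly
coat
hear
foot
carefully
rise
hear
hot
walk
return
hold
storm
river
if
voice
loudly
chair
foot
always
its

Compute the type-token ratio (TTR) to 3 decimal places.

0.769

N = 39 tokens, V = 30 types.
TTR = V / N = 30 / 39 = 0.769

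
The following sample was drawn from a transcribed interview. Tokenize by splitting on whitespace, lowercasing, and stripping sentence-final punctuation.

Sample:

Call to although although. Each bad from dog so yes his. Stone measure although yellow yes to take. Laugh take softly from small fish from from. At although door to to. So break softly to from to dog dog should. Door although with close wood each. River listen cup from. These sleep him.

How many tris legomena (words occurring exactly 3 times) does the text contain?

Frequencies: to:6, from:6, although:5, dog:3, each:2, so:2, yes:2, take:2, softly:2, door:2, call:1, bad:1, his:1, stone:1, measure:1, yellow:1, laugh:1, small:1, fish:1, at:1, … (11 more, each freq 1)
Words with frequency 3: dog

1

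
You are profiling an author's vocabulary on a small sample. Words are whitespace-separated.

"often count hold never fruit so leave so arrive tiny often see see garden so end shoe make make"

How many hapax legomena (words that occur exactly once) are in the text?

Frequencies: so:3, often:2, see:2, make:2, count:1, hold:1, never:1, fruit:1, leave:1, arrive:1, tiny:1, garden:1, end:1, shoe:1
Hapax (freq=1): arrive, count, end, fruit, garden, hold, leave, never, shoe, tiny

10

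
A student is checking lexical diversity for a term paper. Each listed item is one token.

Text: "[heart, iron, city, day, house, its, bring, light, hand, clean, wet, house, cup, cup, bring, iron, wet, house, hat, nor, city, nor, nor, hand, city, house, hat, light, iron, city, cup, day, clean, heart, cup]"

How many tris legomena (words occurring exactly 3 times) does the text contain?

2

Frequencies: city:4, house:4, cup:4, iron:3, nor:3, heart:2, day:2, bring:2, light:2, hand:2, clean:2, wet:2, hat:2, its:1
Words with frequency 3: iron, nor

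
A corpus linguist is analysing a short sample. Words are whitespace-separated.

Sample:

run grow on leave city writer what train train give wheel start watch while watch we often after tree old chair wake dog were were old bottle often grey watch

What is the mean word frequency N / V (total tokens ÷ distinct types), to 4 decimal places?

N = 30 tokens, V = 24 types.
Mean frequency = N / V = 30 / 24 = 1.2500

1.2500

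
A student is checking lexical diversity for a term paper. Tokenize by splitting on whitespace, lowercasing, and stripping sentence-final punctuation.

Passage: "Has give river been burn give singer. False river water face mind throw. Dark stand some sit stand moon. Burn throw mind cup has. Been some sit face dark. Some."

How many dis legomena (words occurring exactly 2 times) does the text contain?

Frequencies: some:3, has:2, give:2, river:2, been:2, burn:2, face:2, mind:2, throw:2, dark:2, stand:2, sit:2, singer:1, false:1, water:1, moon:1, cup:1
Words with frequency 2: been, burn, dark, face, give, has, mind, river, sit, stand, throw

11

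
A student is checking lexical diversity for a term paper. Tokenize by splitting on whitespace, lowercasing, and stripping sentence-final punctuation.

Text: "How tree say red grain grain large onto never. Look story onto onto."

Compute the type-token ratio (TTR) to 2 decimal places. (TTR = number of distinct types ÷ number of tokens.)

0.77

N = 13 tokens, V = 10 types.
TTR = V / N = 10 / 13 = 0.77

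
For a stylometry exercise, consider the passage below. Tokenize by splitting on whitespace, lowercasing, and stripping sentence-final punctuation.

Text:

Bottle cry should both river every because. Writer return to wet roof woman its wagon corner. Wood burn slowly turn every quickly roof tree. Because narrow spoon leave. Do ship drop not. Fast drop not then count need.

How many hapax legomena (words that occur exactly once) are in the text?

Frequencies: every:2, because:2, roof:2, drop:2, not:2, bottle:1, cry:1, should:1, both:1, river:1, writer:1, return:1, to:1, wet:1, woman:1, its:1, wagon:1, corner:1, wood:1, burn:1, … (13 more, each freq 1)
Hapax (freq=1): both, bottle, burn, corner, count, cry, do, fast, its, leave, narrow, need, quickly, return, river, ship, should, slowly, spoon, then, to, tree, turn, wagon, wet, woman, wood, writer

28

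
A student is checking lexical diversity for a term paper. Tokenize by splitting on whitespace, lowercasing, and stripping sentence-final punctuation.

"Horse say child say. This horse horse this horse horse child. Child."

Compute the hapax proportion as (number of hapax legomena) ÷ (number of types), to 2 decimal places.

Frequencies: horse:5, child:3, say:2, this:2
Hapax count = 0; type count = 4.
Ratio = 0 / 4 = 0.00

0.00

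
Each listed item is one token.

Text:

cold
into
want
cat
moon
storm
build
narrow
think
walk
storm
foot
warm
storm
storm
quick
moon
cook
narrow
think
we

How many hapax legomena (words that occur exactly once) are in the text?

Frequencies: storm:4, moon:2, narrow:2, think:2, cold:1, into:1, want:1, cat:1, build:1, walk:1, foot:1, warm:1, quick:1, cook:1, we:1
Hapax (freq=1): build, cat, cold, cook, foot, into, quick, walk, want, warm, we

11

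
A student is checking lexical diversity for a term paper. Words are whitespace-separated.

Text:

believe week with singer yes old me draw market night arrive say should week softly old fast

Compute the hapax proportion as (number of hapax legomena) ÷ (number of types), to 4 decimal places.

Frequencies: week:2, old:2, believe:1, with:1, singer:1, yes:1, me:1, draw:1, market:1, night:1, arrive:1, say:1, should:1, softly:1, fast:1
Hapax count = 13; type count = 15.
Ratio = 13 / 15 = 0.8667

0.8667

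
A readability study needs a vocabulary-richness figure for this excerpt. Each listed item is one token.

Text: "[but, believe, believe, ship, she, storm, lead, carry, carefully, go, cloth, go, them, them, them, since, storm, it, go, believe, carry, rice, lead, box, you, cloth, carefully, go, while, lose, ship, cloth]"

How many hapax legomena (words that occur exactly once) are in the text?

9

Frequencies: go:4, believe:3, cloth:3, them:3, ship:2, storm:2, lead:2, carry:2, carefully:2, but:1, she:1, since:1, it:1, rice:1, box:1, you:1, while:1, lose:1
Hapax (freq=1): box, but, it, lose, rice, she, since, while, you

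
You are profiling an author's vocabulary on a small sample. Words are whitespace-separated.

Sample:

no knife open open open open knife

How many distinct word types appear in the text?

Distinct types: {knife, no, open}
V = 3

3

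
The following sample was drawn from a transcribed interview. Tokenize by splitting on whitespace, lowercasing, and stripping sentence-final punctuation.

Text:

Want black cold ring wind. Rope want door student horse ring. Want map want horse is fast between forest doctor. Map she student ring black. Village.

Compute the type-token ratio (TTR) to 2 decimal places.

0.65

N = 26 tokens, V = 17 types.
TTR = V / N = 17 / 26 = 0.65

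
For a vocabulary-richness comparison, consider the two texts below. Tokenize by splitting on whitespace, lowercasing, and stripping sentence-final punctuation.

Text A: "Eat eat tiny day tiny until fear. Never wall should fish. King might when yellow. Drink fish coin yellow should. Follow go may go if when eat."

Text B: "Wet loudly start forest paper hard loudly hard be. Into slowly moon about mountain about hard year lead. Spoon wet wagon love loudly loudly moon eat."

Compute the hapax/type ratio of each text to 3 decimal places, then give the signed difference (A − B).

A: hapax=12, V=19, ratio=0.632
B: hapax=13, V=18, ratio=0.722
Difference = 0.632 − 0.722 = -0.090

-0.090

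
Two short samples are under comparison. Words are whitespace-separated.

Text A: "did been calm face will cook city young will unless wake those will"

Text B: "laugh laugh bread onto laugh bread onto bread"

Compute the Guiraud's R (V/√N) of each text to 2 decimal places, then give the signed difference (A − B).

A: V=11, N=13, R=3.05
B: V=3, N=8, R=1.06
Difference = 3.05 − 1.06 = 1.99

1.99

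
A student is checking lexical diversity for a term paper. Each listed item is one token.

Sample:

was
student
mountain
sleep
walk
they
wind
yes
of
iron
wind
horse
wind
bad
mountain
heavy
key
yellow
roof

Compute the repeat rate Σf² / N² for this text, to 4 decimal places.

0.0748

Frequencies: wind:3, mountain:2, was:1, student:1, sleep:1, walk:1, they:1, yes:1, of:1, iron:1, horse:1, bad:1, heavy:1, key:1, yellow:1, roof:1
Σf² = 27; N² = 361
Repeat rate = 27 / 361 = 0.0748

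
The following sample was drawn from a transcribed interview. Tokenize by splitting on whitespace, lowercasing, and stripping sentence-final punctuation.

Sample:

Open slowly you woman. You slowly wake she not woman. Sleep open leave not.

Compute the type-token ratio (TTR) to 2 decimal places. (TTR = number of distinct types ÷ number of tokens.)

N = 14 tokens, V = 9 types.
TTR = V / N = 9 / 14 = 0.64

0.64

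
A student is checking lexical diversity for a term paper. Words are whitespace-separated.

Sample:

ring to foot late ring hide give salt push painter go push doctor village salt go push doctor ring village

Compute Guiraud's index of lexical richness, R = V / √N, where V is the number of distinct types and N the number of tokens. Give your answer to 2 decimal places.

N = 20, V = 12.
√N = 4.472136
R = 12 / 4.472136 = 2.68

2.68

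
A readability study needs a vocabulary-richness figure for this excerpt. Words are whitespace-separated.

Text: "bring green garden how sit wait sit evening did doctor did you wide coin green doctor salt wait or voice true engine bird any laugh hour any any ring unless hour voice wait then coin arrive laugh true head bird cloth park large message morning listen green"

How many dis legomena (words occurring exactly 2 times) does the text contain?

9

Frequencies: green:3, wait:3, any:3, sit:2, did:2, doctor:2, coin:2, voice:2, true:2, bird:2, laugh:2, hour:2, bring:1, garden:1, how:1, evening:1, you:1, wide:1, salt:1, or:1, … (12 more, each freq 1)
Words with frequency 2: bird, coin, did, doctor, hour, laugh, sit, true, voice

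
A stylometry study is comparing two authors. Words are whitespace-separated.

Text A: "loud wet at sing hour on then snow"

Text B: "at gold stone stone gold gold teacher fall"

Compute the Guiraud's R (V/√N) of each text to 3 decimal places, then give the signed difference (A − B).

A: V=8, N=8, R=2.828
B: V=5, N=8, R=1.768
Difference = 2.828 − 1.768 = 1.060

1.060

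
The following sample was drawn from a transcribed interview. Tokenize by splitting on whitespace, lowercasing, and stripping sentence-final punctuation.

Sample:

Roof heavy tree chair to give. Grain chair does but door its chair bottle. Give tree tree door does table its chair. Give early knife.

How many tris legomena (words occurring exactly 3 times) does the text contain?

Frequencies: chair:4, tree:3, give:3, does:2, door:2, its:2, roof:1, heavy:1, to:1, grain:1, but:1, bottle:1, table:1, early:1, knife:1
Words with frequency 3: give, tree

2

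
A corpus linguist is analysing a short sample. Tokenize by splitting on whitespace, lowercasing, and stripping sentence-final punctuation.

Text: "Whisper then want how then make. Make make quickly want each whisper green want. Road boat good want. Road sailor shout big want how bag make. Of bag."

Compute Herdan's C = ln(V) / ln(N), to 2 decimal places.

N = 28, V = 16.
ln(V) = 2.772589, ln(N) = 3.332205
C = 2.772589 / 3.332205 = 0.83

0.83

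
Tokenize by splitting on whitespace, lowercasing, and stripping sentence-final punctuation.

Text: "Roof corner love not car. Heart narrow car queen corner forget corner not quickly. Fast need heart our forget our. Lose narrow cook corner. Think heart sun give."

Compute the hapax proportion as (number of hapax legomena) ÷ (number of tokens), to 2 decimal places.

Frequencies: corner:4, heart:3, not:2, car:2, narrow:2, forget:2, our:2, roof:1, love:1, queen:1, quickly:1, fast:1, need:1, lose:1, cook:1, think:1, sun:1, give:1
Hapax count = 11; token count = 28.
Ratio = 11 / 28 = 0.39

0.39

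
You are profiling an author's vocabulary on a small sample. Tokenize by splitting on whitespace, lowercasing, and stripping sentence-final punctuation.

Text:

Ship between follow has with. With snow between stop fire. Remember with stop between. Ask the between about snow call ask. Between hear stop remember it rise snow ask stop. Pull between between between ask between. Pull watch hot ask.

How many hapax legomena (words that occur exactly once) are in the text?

12

Frequencies: between:9, ask:5, stop:4, with:3, snow:3, remember:2, pull:2, ship:1, follow:1, has:1, fire:1, the:1, about:1, call:1, hear:1, it:1, rise:1, watch:1, hot:1
Hapax (freq=1): about, call, fire, follow, has, hear, hot, it, rise, ship, the, watch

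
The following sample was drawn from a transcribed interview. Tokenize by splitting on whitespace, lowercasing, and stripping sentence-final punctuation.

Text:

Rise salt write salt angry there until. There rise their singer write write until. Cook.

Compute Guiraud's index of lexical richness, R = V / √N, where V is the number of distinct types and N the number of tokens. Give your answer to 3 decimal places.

N = 15, V = 9.
√N = 3.872983
R = 9 / 3.872983 = 2.324

2.324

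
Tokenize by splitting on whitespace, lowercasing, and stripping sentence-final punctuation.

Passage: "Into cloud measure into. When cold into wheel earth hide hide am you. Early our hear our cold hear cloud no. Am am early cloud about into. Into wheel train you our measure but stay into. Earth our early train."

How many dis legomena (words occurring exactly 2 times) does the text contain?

8

Frequencies: into:6, our:4, cloud:3, am:3, early:3, measure:2, cold:2, wheel:2, earth:2, hide:2, you:2, hear:2, train:2, when:1, no:1, about:1, but:1, stay:1
Words with frequency 2: cold, earth, hear, hide, measure, train, wheel, you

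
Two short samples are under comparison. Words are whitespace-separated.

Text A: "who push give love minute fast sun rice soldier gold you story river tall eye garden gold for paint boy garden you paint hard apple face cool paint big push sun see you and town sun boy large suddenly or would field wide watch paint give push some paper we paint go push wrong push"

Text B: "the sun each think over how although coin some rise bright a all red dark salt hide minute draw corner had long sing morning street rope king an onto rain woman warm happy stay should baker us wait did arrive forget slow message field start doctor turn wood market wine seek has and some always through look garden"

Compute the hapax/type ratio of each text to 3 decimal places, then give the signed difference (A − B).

A: hapax=31, V=39, ratio=0.795
B: hapax=56, V=57, ratio=0.982
Difference = 0.795 − 0.982 = -0.187

-0.187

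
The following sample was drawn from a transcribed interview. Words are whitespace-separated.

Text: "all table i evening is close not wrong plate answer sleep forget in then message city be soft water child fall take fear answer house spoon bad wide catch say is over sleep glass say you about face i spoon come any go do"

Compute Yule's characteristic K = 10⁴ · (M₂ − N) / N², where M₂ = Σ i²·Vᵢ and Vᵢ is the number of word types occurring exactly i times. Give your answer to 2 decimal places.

61.98

Frequencies: i:2, is:2, answer:2, sleep:2, spoon:2, say:2, all:1, table:1, evening:1, close:1, not:1, wrong:1, plate:1, forget:1, in:1, then:1, message:1, city:1, be:1, soft:1, … (18 more, each freq 1)
N = 44. Frequency spectrum: V_1=32, V_2=6
M₂ = 1²·32 + 2²·6 = 56
K = 10000 × (56 − 44) / 44² = 61.98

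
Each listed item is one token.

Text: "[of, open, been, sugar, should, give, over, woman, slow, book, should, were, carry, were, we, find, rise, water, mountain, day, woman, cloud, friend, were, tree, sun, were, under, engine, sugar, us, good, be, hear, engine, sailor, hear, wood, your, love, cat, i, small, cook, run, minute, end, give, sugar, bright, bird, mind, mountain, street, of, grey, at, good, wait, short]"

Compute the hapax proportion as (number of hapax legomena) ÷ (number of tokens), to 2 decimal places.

Frequencies: were:4, sugar:3, of:2, should:2, give:2, woman:2, mountain:2, engine:2, good:2, hear:2, open:1, been:1, over:1, slow:1, book:1, carry:1, we:1, find:1, rise:1, water:1, … (27 more, each freq 1)
Hapax count = 37; token count = 60.
Ratio = 37 / 60 = 0.62

0.62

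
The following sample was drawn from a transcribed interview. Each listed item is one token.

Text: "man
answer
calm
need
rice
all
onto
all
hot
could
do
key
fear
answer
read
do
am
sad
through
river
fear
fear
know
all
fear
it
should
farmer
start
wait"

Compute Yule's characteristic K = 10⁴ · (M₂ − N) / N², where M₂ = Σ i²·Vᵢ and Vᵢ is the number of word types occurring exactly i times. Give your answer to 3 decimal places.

244.444

Frequencies: fear:4, all:3, answer:2, do:2, man:1, calm:1, need:1, rice:1, onto:1, hot:1, could:1, key:1, read:1, am:1, sad:1, through:1, river:1, know:1, it:1, should:1, … (3 more, each freq 1)
N = 30. Frequency spectrum: V_1=19, V_2=2, V_3=1, V_4=1
M₂ = 1²·19 + 2²·2 + 3²·1 + 4²·1 = 52
K = 10000 × (52 − 30) / 30² = 244.444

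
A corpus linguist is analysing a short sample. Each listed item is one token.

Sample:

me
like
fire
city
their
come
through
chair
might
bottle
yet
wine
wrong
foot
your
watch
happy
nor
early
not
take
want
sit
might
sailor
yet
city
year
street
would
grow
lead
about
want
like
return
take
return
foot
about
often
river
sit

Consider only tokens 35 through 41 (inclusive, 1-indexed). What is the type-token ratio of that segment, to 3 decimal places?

Segment tokens 35–41: like, return, take, return, foot, about, often
Segment N = 7, segment V = 6.
TTR = 6 / 7 = 0.857

0.857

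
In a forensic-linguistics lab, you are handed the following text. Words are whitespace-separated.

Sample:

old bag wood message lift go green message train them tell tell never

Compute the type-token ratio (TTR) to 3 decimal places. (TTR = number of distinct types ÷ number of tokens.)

N = 13 tokens, V = 11 types.
TTR = V / N = 11 / 13 = 0.846

0.846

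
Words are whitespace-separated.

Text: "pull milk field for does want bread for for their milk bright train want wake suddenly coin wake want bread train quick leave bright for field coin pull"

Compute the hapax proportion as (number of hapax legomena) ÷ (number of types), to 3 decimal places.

Frequencies: for:4, want:3, pull:2, milk:2, field:2, bread:2, bright:2, train:2, wake:2, coin:2, does:1, their:1, suddenly:1, quick:1, leave:1
Hapax count = 5; type count = 15.
Ratio = 5 / 15 = 0.333

0.333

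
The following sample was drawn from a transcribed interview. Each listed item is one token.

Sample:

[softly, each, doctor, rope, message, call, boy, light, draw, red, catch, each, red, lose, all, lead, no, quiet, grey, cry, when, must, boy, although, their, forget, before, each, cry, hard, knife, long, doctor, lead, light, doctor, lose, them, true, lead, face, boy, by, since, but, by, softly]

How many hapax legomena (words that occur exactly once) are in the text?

23

Frequencies: each:3, doctor:3, boy:3, lead:3, softly:2, light:2, red:2, lose:2, cry:2, by:2, rope:1, message:1, call:1, draw:1, catch:1, all:1, no:1, quiet:1, grey:1, when:1, … (13 more, each freq 1)
Hapax (freq=1): all, although, before, but, call, catch, draw, face, forget, grey, hard, knife, long, message, must, no, quiet, rope, since, their, them, true, when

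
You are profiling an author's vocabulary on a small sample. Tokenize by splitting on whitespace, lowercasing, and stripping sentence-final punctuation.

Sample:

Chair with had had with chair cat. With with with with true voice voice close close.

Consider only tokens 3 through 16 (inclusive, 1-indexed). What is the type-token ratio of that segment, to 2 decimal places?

0.50

Segment tokens 3–16: had, had, with, chair, cat, with, with, with, with, true, voice, voice, close, close
Segment N = 14, segment V = 7.
TTR = 7 / 14 = 0.50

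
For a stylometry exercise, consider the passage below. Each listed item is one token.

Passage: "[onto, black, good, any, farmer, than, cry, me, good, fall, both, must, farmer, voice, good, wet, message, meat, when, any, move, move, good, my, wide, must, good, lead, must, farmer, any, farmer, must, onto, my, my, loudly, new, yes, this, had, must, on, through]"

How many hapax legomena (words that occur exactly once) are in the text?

Frequencies: good:5, must:5, farmer:4, any:3, my:3, onto:2, move:2, black:1, than:1, cry:1, me:1, fall:1, both:1, voice:1, wet:1, message:1, meat:1, when:1, wide:1, lead:1, … (7 more, each freq 1)
Hapax (freq=1): black, both, cry, fall, had, lead, loudly, me, meat, message, new, on, than, this, through, voice, wet, when, wide, yes

20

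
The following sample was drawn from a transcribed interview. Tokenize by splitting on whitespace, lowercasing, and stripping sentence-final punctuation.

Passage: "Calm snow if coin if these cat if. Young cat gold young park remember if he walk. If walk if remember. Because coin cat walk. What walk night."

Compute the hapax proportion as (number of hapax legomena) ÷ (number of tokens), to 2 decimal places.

0.32

Frequencies: if:6, walk:4, cat:3, coin:2, young:2, remember:2, calm:1, snow:1, these:1, gold:1, park:1, he:1, because:1, what:1, night:1
Hapax count = 9; token count = 28.
Ratio = 9 / 28 = 0.32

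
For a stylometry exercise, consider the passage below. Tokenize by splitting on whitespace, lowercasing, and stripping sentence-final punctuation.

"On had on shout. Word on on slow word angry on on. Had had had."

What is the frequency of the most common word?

6

Frequencies: on:6, had:4, word:2, shout:1, slow:1, angry:1
Most common: 'on' with frequency 6.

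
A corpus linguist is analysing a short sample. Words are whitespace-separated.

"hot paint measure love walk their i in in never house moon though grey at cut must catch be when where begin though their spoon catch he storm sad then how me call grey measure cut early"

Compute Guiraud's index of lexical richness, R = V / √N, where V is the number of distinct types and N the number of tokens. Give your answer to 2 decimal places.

N = 37, V = 30.
√N = 6.082763
R = 30 / 6.082763 = 4.93

4.93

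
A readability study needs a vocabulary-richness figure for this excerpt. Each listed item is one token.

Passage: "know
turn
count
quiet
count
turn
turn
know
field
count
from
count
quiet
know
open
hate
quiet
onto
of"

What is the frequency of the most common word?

Frequencies: count:4, know:3, turn:3, quiet:3, field:1, from:1, open:1, hate:1, onto:1, of:1
Most common: 'count' with frequency 4.

4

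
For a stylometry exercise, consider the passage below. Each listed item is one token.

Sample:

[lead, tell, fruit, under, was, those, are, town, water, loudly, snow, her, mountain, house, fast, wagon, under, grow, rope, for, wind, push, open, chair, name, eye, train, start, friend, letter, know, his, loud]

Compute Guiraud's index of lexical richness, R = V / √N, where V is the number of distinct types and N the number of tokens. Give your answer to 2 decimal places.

5.57

N = 33, V = 32.
√N = 5.744563
R = 32 / 5.744563 = 5.57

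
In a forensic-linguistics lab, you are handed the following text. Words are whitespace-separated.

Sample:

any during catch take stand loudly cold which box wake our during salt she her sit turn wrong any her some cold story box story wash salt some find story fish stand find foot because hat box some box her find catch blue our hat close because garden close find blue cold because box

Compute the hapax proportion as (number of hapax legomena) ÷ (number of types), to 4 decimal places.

0.4286

Frequencies: box:5, find:4, cold:3, her:3, some:3, story:3, because:3, any:2, during:2, catch:2, stand:2, our:2, salt:2, hat:2, blue:2, close:2, take:1, loudly:1, which:1, wake:1, … (8 more, each freq 1)
Hapax count = 12; type count = 28.
Ratio = 12 / 28 = 0.4286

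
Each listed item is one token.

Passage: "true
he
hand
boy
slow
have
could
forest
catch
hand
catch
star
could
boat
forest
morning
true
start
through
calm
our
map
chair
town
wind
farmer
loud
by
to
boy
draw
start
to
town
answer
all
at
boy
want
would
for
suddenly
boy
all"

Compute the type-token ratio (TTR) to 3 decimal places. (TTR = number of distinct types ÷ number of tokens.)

N = 44 tokens, V = 32 types.
TTR = V / N = 32 / 44 = 0.727

0.727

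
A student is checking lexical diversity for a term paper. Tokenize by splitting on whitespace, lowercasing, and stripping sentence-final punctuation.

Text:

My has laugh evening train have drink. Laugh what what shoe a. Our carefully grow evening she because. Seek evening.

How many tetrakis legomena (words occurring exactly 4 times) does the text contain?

Frequencies: evening:3, laugh:2, what:2, my:1, has:1, train:1, have:1, drink:1, shoe:1, a:1, our:1, carefully:1, grow:1, she:1, because:1, seek:1
Words with frequency 4: (none)

0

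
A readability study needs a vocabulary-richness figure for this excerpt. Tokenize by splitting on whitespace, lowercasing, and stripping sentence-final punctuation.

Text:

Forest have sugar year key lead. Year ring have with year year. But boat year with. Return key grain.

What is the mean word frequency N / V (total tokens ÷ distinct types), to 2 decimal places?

N = 19 tokens, V = 12 types.
Mean frequency = N / V = 19 / 12 = 1.58

1.58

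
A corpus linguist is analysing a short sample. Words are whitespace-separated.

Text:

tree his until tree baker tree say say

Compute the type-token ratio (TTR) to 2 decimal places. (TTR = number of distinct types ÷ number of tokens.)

N = 8 tokens, V = 5 types.
TTR = V / N = 5 / 8 = 0.63

0.63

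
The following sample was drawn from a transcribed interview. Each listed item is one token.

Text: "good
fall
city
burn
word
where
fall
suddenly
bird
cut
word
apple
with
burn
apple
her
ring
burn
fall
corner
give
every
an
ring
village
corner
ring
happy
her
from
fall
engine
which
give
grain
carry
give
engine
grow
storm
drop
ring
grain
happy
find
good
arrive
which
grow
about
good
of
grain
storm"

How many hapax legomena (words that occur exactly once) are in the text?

Frequencies: fall:4, ring:4, good:3, burn:3, give:3, grain:3, word:2, apple:2, her:2, corner:2, happy:2, engine:2, which:2, grow:2, storm:2, city:1, where:1, suddenly:1, bird:1, cut:1, … (11 more, each freq 1)
Hapax (freq=1): about, an, arrive, bird, carry, city, cut, drop, every, find, from, of, suddenly, village, where, with

16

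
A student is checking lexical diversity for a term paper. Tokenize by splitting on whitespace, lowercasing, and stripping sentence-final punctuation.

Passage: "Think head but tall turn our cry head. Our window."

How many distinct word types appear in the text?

8

Distinct types: {but, cry, head, our, tall, think, turn, window}
V = 8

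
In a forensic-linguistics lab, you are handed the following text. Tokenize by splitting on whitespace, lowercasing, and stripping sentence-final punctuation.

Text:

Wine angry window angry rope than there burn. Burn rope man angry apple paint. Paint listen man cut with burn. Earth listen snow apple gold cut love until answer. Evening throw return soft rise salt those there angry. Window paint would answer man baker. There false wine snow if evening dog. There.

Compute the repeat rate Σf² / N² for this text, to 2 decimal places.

Frequencies: angry:4, there:4, burn:3, man:3, paint:3, wine:2, window:2, rope:2, apple:2, listen:2, cut:2, snow:2, answer:2, evening:2, than:1, with:1, earth:1, gold:1, love:1, until:1, … (11 more, each freq 1)
Σf² = 112; N² = 2704
Repeat rate = 112 / 2704 = 0.04

0.04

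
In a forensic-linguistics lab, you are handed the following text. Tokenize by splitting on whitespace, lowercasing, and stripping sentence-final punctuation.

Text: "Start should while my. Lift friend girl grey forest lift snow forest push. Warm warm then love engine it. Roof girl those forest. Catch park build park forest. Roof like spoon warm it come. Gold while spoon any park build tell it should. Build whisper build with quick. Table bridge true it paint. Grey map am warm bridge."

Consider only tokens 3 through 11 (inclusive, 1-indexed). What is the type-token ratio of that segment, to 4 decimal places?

0.8889

Segment tokens 3–11: while, my, lift, friend, girl, grey, forest, lift, snow
Segment N = 9, segment V = 8.
TTR = 8 / 9 = 0.8889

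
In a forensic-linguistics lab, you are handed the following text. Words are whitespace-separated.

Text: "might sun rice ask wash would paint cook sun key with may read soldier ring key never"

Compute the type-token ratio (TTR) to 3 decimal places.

N = 17 tokens, V = 15 types.
TTR = V / N = 15 / 17 = 0.882

0.882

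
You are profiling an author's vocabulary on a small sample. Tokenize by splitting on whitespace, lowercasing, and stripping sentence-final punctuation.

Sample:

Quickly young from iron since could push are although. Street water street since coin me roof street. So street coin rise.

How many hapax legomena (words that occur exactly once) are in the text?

Frequencies: street:4, since:2, coin:2, quickly:1, young:1, from:1, iron:1, could:1, push:1, are:1, although:1, water:1, me:1, roof:1, so:1, rise:1
Hapax (freq=1): although, are, could, from, iron, me, push, quickly, rise, roof, so, water, young

13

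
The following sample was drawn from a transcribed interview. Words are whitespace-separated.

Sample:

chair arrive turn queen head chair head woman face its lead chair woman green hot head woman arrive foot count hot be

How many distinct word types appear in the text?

14

Distinct types: {arrive, be, chair, count, face, foot, green, head, hot, its, lead, queen, turn, woman}
V = 14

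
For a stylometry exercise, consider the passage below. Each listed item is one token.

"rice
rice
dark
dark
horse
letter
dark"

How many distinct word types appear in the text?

Distinct types: {dark, horse, letter, rice}
V = 4

4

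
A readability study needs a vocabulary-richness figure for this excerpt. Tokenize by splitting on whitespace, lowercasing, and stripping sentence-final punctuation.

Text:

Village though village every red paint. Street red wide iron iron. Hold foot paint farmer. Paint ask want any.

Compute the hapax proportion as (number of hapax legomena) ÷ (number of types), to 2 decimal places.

Frequencies: paint:3, village:2, red:2, iron:2, though:1, every:1, street:1, wide:1, hold:1, foot:1, farmer:1, ask:1, want:1, any:1
Hapax count = 10; type count = 14.
Ratio = 10 / 14 = 0.71

0.71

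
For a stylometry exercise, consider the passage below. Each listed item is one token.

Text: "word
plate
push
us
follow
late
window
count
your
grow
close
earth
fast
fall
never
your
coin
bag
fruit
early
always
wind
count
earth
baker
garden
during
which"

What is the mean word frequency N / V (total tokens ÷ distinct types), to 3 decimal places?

N = 28 tokens, V = 25 types.
Mean frequency = N / V = 28 / 25 = 1.120

1.120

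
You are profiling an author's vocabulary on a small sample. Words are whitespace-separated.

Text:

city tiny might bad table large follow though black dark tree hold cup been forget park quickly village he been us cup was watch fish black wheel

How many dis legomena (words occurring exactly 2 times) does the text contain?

Frequencies: black:2, cup:2, been:2, city:1, tiny:1, might:1, bad:1, table:1, large:1, follow:1, though:1, dark:1, tree:1, hold:1, forget:1, park:1, quickly:1, village:1, he:1, us:1, … (4 more, each freq 1)
Words with frequency 2: been, black, cup

3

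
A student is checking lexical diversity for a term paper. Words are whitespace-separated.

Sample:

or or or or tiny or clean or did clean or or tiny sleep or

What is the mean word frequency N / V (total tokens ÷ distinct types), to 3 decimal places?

N = 15 tokens, V = 5 types.
Mean frequency = N / V = 15 / 5 = 3.000

3.000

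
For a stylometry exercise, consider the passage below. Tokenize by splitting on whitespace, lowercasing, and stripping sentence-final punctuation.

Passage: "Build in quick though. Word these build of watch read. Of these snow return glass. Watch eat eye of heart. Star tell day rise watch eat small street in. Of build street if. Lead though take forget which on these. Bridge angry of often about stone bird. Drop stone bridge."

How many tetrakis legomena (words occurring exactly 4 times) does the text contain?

0

Frequencies: of:5, build:3, these:3, watch:3, in:2, though:2, eat:2, street:2, bridge:2, stone:2, quick:1, word:1, read:1, snow:1, return:1, glass:1, eye:1, heart:1, star:1, tell:1, … (14 more, each freq 1)
Words with frequency 4: (none)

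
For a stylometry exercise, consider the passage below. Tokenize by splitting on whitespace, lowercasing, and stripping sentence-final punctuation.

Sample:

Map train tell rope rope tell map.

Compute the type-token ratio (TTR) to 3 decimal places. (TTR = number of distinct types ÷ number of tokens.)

0.571

N = 7 tokens, V = 4 types.
TTR = V / N = 4 / 7 = 0.571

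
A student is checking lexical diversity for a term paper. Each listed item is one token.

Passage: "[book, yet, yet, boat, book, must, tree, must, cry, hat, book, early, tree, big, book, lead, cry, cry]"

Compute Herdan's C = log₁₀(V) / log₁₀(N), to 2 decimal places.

0.80

N = 18, V = 10.
log₁₀(V) = 1.000000, log₁₀(N) = 1.255273
C = 1.000000 / 1.255273 = 0.80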